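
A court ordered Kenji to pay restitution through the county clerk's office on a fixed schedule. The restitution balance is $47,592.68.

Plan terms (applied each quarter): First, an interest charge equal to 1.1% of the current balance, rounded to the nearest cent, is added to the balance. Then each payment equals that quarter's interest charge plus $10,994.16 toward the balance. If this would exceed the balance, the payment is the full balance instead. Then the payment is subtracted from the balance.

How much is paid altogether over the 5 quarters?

Quarter 1: $47,592.68 +$523.52 interest = $48,116.20; pay $11,517.68 → $36,598.52
Quarter 2: $36,598.52 +$402.58 interest = $37,001.10; pay $11,396.74 → $25,604.36
Quarter 3: $25,604.36 +$281.65 interest = $25,886.01; pay $11,275.81 → $14,610.20
Quarter 4: $14,610.20 +$160.71 interest = $14,770.91; pay $11,154.87 → $3,616.04
Quarter 5: $3,616.04 +$39.78 interest = $3,655.82; pay $3,655.82 → $0.00
Total paid: $49,000.92

$49,000.92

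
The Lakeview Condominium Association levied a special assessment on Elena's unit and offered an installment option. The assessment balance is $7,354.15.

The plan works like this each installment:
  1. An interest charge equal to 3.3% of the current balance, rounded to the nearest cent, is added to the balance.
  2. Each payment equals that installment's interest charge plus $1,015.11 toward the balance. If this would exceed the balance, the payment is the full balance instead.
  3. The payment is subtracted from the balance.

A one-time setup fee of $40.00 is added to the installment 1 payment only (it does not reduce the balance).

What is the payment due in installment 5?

$1,123.80

# | Opening | Interest | Payment | Fee | End bal
1 | $7,354.15 | $242.69 | $1,257.80 | $40.00 | $6,339.04
2 | $6,339.04 | $209.19 | $1,224.30 | — | $5,323.93
3 | $5,323.93 | $175.69 | $1,190.80 | — | $4,308.82
4 | $4,308.82 | $142.19 | $1,157.30 | — | $3,293.71
5 | $3,293.71 | $108.69 | $1,123.80 | — | $2,278.60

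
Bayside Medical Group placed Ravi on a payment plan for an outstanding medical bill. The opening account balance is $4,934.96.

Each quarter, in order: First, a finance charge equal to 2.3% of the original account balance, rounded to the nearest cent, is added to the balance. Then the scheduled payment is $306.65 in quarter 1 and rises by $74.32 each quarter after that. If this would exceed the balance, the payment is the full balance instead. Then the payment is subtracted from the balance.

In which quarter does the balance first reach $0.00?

10

# | Opening | Interest | Payment | End bal
1 | $4,934.96 | $113.50 | $306.65 | $4,741.81
2 | $4,741.81 | $113.50 | $380.97 | $4,474.34
3 | $4,474.34 | $113.50 | $455.29 | $4,132.55
4 | $4,132.55 | $113.50 | $529.61 | $3,716.44
5 | $3,716.44 | $113.50 | $603.93 | $3,226.01
6 | $3,226.01 | $113.50 | $678.25 | $2,661.26
7 | $2,661.26 | $113.50 | $752.57 | $2,022.19
8 | $2,022.19 | $113.50 | $826.89 | $1,308.80
9 | $1,308.80 | $113.50 | $901.21 | $521.09
10 | $521.09 | $113.50 | $634.59 | $0.00
Balance reaches $0.00 in quarter 10.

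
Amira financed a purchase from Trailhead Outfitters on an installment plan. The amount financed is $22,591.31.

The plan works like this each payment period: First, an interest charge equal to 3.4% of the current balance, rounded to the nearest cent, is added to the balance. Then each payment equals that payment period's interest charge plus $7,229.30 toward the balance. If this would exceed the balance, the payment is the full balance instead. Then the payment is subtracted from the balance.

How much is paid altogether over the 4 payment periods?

$24,188.95

Payment period 1: opening $22,591.31; interest $768.10 → $23,359.41; payment $7,997.40; balance $15,362.01
Payment period 2: opening $15,362.01; interest $522.31 → $15,884.32; payment $7,751.61; balance $8,132.71
Payment period 3: opening $8,132.71; interest $276.51 → $8,409.22; payment $7,505.81; balance $903.41
Payment period 4: opening $903.41; interest $30.72 → $934.13; payment $934.13; balance $0.00
Total paid: $24,188.95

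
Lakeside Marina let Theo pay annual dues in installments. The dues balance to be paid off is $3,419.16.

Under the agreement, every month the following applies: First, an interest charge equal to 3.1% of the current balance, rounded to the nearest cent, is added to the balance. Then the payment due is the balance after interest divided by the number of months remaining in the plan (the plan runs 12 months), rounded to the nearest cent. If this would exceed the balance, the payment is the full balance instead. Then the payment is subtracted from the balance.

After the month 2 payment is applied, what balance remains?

$3,028.69

Month 1: $3,419.16 +$105.99 interest = $3,525.15; pay $293.76 → $3,231.39
Month 2: $3,231.39 +$100.17 interest = $3,331.56; pay $302.87 → $3,028.69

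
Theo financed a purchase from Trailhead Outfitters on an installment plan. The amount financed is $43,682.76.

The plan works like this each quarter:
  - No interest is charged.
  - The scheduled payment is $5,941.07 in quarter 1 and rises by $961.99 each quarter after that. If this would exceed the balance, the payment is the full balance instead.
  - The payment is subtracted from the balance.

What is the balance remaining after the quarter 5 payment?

$4,357.51

Quarter 1: $43,682.76 − $5,941.07 → $37,741.69
Quarter 2: $37,741.69 − $6,903.06 → $30,838.63
Quarter 3: $30,838.63 − $7,865.05 → $22,973.58
Quarter 4: $22,973.58 − $8,827.04 → $14,146.54
Quarter 5: $14,146.54 − $9,789.03 → $4,357.51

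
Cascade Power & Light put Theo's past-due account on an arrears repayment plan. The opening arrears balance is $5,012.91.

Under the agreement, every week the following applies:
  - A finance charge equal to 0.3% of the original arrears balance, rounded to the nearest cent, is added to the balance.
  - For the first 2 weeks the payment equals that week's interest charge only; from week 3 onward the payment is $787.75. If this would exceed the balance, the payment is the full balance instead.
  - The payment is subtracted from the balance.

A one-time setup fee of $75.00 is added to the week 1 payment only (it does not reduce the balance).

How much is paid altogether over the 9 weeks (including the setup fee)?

# | Opening | Interest | Payment | Fee | End bal
1 | $5,012.91 | $15.04 | $15.04 | $75.00 | $5,012.91
2 | $5,012.91 | $15.04 | $15.04 | — | $5,012.91
3 | $5,012.91 | $15.04 | $787.75 | — | $4,240.20
4 | $4,240.20 | $15.04 | $787.75 | — | $3,467.49
5 | $3,467.49 | $15.04 | $787.75 | — | $2,694.78
6 | $2,694.78 | $15.04 | $787.75 | — | $1,922.07
7 | $1,922.07 | $15.04 | $787.75 | — | $1,149.36
8 | $1,149.36 | $15.04 | $787.75 | — | $376.65
9 | $376.65 | $15.04 | $391.69 | — | $0.00
Total paid: $5,223.27

$5,223.27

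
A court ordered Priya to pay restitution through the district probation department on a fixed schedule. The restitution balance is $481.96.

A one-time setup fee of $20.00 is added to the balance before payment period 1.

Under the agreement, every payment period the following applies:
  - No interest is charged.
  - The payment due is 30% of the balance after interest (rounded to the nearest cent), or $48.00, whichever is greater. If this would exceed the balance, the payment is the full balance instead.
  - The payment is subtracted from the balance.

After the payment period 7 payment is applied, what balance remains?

Payment period 1: opening $501.96; payment $150.59; balance $351.37
Payment period 2: opening $351.37; payment $105.41; balance $245.96
Payment period 3: opening $245.96; payment $73.79; balance $172.17
Payment period 4: opening $172.17; payment $51.65; balance $120.52
Payment period 5: opening $120.52; payment $48.00; balance $72.52
Payment period 6: opening $72.52; payment $48.00; balance $24.52
Payment period 7: opening $24.52; payment $24.52; balance $0.00

$0.00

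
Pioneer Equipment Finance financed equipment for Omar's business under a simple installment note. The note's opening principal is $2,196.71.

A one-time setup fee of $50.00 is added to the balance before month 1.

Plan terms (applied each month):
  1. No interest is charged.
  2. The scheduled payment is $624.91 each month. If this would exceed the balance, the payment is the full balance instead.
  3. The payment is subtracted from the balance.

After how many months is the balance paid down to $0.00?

4

Month 1: opening $2,246.71; payment $624.91; balance $1,621.80
Month 2: opening $1,621.80; payment $624.91; balance $996.89
Month 3: opening $996.89; payment $624.91; balance $371.98
Month 4: opening $371.98; payment $371.98; balance $0.00
Balance reaches $0.00 in month 4.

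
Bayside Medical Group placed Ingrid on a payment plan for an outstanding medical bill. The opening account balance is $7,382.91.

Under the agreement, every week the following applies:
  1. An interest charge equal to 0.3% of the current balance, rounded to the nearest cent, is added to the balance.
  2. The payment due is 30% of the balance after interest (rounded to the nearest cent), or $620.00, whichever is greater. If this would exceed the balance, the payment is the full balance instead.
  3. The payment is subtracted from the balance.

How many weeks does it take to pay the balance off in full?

# | Opening | Interest | Payment | End bal
1 | $7,382.91 | $22.15 | $2,221.52 | $5,183.54
2 | $5,183.54 | $15.55 | $1,559.73 | $3,639.36
3 | $3,639.36 | $10.92 | $1,095.08 | $2,555.20
4 | $2,555.20 | $7.67 | $768.86 | $1,794.01
5 | $1,794.01 | $5.38 | $620.00 | $1,179.39
6 | $1,179.39 | $3.54 | $620.00 | $562.93
7 | $562.93 | $1.69 | $564.62 | $0.00
Balance reaches $0.00 in week 7.

7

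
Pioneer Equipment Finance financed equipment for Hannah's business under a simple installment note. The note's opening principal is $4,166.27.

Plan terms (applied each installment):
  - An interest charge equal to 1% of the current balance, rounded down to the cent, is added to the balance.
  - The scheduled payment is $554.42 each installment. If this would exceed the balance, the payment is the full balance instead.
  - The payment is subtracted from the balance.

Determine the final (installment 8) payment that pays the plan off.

$472.11

Installment 1: $4,166.27 +$41.66 interest = $4,207.93; pay $554.42 → $3,653.51
Installment 2: $3,653.51 +$36.53 interest = $3,690.04; pay $554.42 → $3,135.62
Installment 3: $3,135.62 +$31.35 interest = $3,166.97; pay $554.42 → $2,612.55
Installment 4: $2,612.55 +$26.12 interest = $2,638.67; pay $554.42 → $2,084.25
Installment 5: $2,084.25 +$20.84 interest = $2,105.09; pay $554.42 → $1,550.67
Installment 6: $1,550.67 +$15.50 interest = $1,566.17; pay $554.42 → $1,011.75
Installment 7: $1,011.75 +$10.11 interest = $1,021.86; pay $554.42 → $467.44
Installment 8: $467.44 +$4.67 interest = $472.11; pay $472.11 → $0.00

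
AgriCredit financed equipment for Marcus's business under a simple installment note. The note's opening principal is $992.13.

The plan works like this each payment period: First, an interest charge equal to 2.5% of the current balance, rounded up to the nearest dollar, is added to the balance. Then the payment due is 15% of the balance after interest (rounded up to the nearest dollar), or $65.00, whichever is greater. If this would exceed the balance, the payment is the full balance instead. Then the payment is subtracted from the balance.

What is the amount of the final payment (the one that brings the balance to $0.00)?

$28.13

# | Opening | Interest | Payment | End bal
1 | $992.13 | $25.00 | $153.00 | $864.13
2 | $864.13 | $22.00 | $133.00 | $753.13
3 | $753.13 | $19.00 | $116.00 | $656.13
4 | $656.13 | $17.00 | $101.00 | $572.13
5 | $572.13 | $15.00 | $89.00 | $498.13
6 | $498.13 | $13.00 | $77.00 | $434.13
7 | $434.13 | $11.00 | $67.00 | $378.13
8 | $378.13 | $10.00 | $65.00 | $323.13
9 | $323.13 | $9.00 | $65.00 | $267.13
10 | $267.13 | $7.00 | $65.00 | $209.13
11 | $209.13 | $6.00 | $65.00 | $150.13
12 | $150.13 | $4.00 | $65.00 | $89.13
13 | $89.13 | $3.00 | $65.00 | $27.13
14 | $27.13 | $1.00 | $28.13 | $0.00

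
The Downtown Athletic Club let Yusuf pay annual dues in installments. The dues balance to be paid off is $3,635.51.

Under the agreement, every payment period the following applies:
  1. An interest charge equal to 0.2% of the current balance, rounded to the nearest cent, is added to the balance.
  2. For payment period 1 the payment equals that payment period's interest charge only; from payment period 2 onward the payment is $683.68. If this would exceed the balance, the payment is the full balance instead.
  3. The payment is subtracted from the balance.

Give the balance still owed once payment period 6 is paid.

Payment period 1: opening $3,635.51; interest $7.27 → $3,642.78; payment $7.27; balance $3,635.51
Payment period 2: opening $3,635.51; interest $7.27 → $3,642.78; payment $683.68; balance $2,959.10
Payment period 3: opening $2,959.10; interest $5.92 → $2,965.02; payment $683.68; balance $2,281.34
Payment period 4: opening $2,281.34; interest $4.56 → $2,285.90; payment $683.68; balance $1,602.22
Payment period 5: opening $1,602.22; interest $3.20 → $1,605.42; payment $683.68; balance $921.74
Payment period 6: opening $921.74; interest $1.84 → $923.58; payment $683.68; balance $239.90

$239.90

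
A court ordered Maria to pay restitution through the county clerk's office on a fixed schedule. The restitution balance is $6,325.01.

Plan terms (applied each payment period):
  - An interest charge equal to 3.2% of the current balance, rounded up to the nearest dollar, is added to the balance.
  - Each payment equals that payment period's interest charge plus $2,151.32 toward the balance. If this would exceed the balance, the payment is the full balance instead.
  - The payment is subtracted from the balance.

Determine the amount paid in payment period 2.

$2,285.32

# | Opening | Interest | Payment | End bal
1 | $6,325.01 | $203.00 | $2,354.32 | $4,173.69
2 | $4,173.69 | $134.00 | $2,285.32 | $2,022.37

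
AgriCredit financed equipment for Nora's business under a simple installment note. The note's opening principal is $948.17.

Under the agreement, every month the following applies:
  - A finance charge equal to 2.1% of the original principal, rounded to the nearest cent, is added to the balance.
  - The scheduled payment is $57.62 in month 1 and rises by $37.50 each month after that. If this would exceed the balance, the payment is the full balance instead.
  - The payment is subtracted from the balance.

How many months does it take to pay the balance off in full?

# | Opening | Interest | Payment | End bal
1 | $948.17 | $19.91 | $57.62 | $910.46
2 | $910.46 | $19.91 | $95.12 | $835.25
3 | $835.25 | $19.91 | $132.62 | $722.54
4 | $722.54 | $19.91 | $170.12 | $572.33
5 | $572.33 | $19.91 | $207.62 | $384.62
6 | $384.62 | $19.91 | $245.12 | $159.41
7 | $159.41 | $19.91 | $179.32 | $0.00
Balance reaches $0.00 in month 7.

7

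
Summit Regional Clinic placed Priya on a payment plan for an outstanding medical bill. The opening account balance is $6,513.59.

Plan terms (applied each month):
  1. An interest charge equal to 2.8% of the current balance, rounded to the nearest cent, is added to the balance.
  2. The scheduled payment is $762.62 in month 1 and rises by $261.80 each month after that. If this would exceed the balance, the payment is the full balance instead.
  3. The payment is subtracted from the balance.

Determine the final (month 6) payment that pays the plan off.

Month 1: opening $6,513.59; interest $182.38 → $6,695.97; payment $762.62; balance $5,933.35
Month 2: opening $5,933.35; interest $166.13 → $6,099.48; payment $1,024.42; balance $5,075.06
Month 3: opening $5,075.06; interest $142.10 → $5,217.16; payment $1,286.22; balance $3,930.94
Month 4: opening $3,930.94; interest $110.07 → $4,041.01; payment $1,548.02; balance $2,492.99
Month 5: opening $2,492.99; interest $69.80 → $2,562.79; payment $1,809.82; balance $752.97
Month 6: opening $752.97; interest $21.08 → $774.05; payment $774.05; balance $0.00

$774.05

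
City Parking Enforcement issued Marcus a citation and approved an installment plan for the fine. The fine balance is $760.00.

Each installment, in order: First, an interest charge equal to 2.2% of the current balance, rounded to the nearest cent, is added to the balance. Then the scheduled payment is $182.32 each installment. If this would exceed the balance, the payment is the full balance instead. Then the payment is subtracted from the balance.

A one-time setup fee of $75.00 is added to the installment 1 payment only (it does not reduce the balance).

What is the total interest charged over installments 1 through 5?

$46.36

Installment 1: $760.00 +$16.72 interest = $776.72; pay $182.32 (+ $75.00 fee) → $594.40
Installment 2: $594.40 +$13.08 interest = $607.48; pay $182.32 → $425.16
Installment 3: $425.16 +$9.35 interest = $434.51; pay $182.32 → $252.19
Installment 4: $252.19 +$5.55 interest = $257.74; pay $182.32 → $75.42
Installment 5: $75.42 +$1.66 interest = $77.08; pay $77.08 → $0.00
Total interest: $16.72 + $13.08 + $9.35 + $5.55 + $1.66 = $46.36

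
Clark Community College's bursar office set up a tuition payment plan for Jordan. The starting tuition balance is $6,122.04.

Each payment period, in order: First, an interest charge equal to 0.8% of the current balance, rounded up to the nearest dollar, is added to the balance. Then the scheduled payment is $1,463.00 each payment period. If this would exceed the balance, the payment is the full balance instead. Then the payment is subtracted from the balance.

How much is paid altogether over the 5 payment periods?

$6,255.04

Payment period 1: opening $6,122.04; interest $49.00 → $6,171.04; payment $1,463.00; balance $4,708.04
Payment period 2: opening $4,708.04; interest $38.00 → $4,746.04; payment $1,463.00; balance $3,283.04
Payment period 3: opening $3,283.04; interest $27.00 → $3,310.04; payment $1,463.00; balance $1,847.04
Payment period 4: opening $1,847.04; interest $15.00 → $1,862.04; payment $1,463.00; balance $399.04
Payment period 5: opening $399.04; interest $4.00 → $403.04; payment $403.04; balance $0.00
Total paid: $6,255.04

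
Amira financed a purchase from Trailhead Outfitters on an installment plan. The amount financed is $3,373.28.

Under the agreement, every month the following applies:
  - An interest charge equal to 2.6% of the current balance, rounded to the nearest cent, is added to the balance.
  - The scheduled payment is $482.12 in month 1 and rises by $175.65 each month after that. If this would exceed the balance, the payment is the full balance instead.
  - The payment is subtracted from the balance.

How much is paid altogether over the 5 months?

Month 1: $3,373.28 +$87.71 interest = $3,460.99; pay $482.12 → $2,978.87
Month 2: $2,978.87 +$77.45 interest = $3,056.32; pay $657.77 → $2,398.55
Month 3: $2,398.55 +$62.36 interest = $2,460.91; pay $833.42 → $1,627.49
Month 4: $1,627.49 +$42.31 interest = $1,669.80; pay $1,009.07 → $660.73
Month 5: $660.73 +$17.18 interest = $677.91; pay $677.91 → $0.00
Total paid: $3,660.29

$3,660.29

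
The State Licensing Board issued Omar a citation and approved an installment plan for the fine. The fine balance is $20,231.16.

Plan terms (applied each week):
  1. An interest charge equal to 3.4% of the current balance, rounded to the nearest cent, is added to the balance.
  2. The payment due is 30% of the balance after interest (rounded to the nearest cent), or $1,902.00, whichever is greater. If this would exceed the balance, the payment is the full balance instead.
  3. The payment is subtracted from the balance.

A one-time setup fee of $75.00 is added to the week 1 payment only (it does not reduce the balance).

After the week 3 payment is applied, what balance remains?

Week 1: $20,231.16 +$687.86 interest = $20,919.02; pay $6,275.71 (+ $75.00 fee) → $14,643.31
Week 2: $14,643.31 +$497.87 interest = $15,141.18; pay $4,542.35 → $10,598.83
Week 3: $10,598.83 +$360.36 interest = $10,959.19; pay $3,287.76 → $7,671.43

$7,671.43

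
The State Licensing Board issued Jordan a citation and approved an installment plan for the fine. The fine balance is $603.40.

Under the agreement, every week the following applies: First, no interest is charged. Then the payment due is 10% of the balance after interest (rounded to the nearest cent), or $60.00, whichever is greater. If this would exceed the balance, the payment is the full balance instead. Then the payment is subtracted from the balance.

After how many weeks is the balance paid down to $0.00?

11

Week 1: opening $603.40; payment $60.34; balance $543.06
Week 2: opening $543.06; payment $60.00; balance $483.06
Week 3: opening $483.06; payment $60.00; balance $423.06
Week 4: opening $423.06; payment $60.00; balance $363.06
Week 5: opening $363.06; payment $60.00; balance $303.06
Week 6: opening $303.06; payment $60.00; balance $243.06
Week 7: opening $243.06; payment $60.00; balance $183.06
Week 8: opening $183.06; payment $60.00; balance $123.06
Week 9: opening $123.06; payment $60.00; balance $63.06
Week 10: opening $63.06; payment $60.00; balance $3.06
Week 11: opening $3.06; payment $3.06; balance $0.00
Balance reaches $0.00 in week 11.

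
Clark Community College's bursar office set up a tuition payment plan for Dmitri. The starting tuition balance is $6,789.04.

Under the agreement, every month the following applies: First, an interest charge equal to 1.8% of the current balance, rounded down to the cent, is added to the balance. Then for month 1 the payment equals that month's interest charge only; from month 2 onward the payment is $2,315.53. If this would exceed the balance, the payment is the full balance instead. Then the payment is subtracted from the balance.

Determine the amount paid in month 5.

$91.51

Month 1: opening $6,789.04; interest $122.20 → $6,911.24; payment $122.20; balance $6,789.04
Month 2: opening $6,789.04; interest $122.20 → $6,911.24; payment $2,315.53; balance $4,595.71
Month 3: opening $4,595.71; interest $82.72 → $4,678.43; payment $2,315.53; balance $2,362.90
Month 4: opening $2,362.90; interest $42.53 → $2,405.43; payment $2,315.53; balance $89.90
Month 5: opening $89.90; interest $1.61 → $91.51; payment $91.51; balance $0.00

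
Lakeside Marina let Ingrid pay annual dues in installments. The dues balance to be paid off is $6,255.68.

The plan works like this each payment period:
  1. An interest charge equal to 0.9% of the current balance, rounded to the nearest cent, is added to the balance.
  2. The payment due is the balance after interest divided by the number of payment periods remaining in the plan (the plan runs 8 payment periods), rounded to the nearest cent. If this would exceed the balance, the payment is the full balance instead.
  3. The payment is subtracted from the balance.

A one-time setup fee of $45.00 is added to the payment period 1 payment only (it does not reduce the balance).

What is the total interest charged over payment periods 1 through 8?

$258.75

# | Opening | Interest | Payment | Fee | End bal
1 | $6,255.68 | $56.30 | $789.00 | $45.00 | $5,522.98
2 | $5,522.98 | $49.71 | $796.10 | — | $4,776.59
3 | $4,776.59 | $42.99 | $803.26 | — | $4,016.32
4 | $4,016.32 | $36.15 | $810.49 | — | $3,241.98
5 | $3,241.98 | $29.18 | $817.79 | — | $2,453.37
6 | $2,453.37 | $22.08 | $825.15 | — | $1,650.30
7 | $1,650.30 | $14.85 | $832.58 | — | $832.57
8 | $832.57 | $7.49 | $840.06 | — | $0.00
Total interest: $56.30 + $49.71 + $42.99 + $36.15 + $29.18 + $22.08 + $14.85 + $7.49 = $258.75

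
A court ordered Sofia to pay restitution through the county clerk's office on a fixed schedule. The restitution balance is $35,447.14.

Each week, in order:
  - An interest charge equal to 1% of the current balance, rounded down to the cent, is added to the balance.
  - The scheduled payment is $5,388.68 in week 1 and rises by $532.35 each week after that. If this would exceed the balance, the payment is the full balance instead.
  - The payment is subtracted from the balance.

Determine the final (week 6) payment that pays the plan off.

$4,434.49

# | Opening | Interest | Payment | End bal
1 | $35,447.14 | $354.47 | $5,388.68 | $30,412.93
2 | $30,412.93 | $304.12 | $5,921.03 | $24,796.02
3 | $24,796.02 | $247.96 | $6,453.38 | $18,590.60
4 | $18,590.60 | $185.90 | $6,985.73 | $11,790.77
5 | $11,790.77 | $117.90 | $7,518.08 | $4,390.59
6 | $4,390.59 | $43.90 | $4,434.49 | $0.00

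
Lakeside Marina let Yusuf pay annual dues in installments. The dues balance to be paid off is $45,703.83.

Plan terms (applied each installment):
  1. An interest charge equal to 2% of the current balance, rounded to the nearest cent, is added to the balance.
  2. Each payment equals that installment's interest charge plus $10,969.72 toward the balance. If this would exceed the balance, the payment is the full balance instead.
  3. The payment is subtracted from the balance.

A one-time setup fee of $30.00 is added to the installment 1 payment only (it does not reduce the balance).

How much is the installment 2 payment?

# | Opening | Interest | Payment | Fee | End bal
1 | $45,703.83 | $914.08 | $11,883.80 | $30.00 | $34,734.11
2 | $34,734.11 | $694.68 | $11,664.40 | — | $23,764.39

$11,664.40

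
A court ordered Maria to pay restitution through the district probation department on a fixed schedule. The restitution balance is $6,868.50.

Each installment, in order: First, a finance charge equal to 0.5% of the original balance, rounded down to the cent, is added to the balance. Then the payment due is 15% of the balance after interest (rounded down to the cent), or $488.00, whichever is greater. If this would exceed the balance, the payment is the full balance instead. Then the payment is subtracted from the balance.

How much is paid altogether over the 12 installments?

$7,280.58

Installment 1: opening $6,868.50; interest $34.34 → $6,902.84; payment $1,035.42; balance $5,867.42
Installment 2: opening $5,867.42; interest $34.34 → $5,901.76; payment $885.26; balance $5,016.50
Installment 3: opening $5,016.50; interest $34.34 → $5,050.84; payment $757.62; balance $4,293.22
Installment 4: opening $4,293.22; interest $34.34 → $4,327.56; payment $649.13; balance $3,678.43
Installment 5: opening $3,678.43; interest $34.34 → $3,712.77; payment $556.91; balance $3,155.86
Installment 6: opening $3,155.86; interest $34.34 → $3,190.20; payment $488.00; balance $2,702.20
Installment 7: opening $2,702.20; interest $34.34 → $2,736.54; payment $488.00; balance $2,248.54
Installment 8: opening $2,248.54; interest $34.34 → $2,282.88; payment $488.00; balance $1,794.88
Installment 9: opening $1,794.88; interest $34.34 → $1,829.22; payment $488.00; balance $1,341.22
Installment 10: opening $1,341.22; interest $34.34 → $1,375.56; payment $488.00; balance $887.56
Installment 11: opening $887.56; interest $34.34 → $921.90; payment $488.00; balance $433.90
Installment 12: opening $433.90; interest $34.34 → $468.24; payment $468.24; balance $0.00
Total paid: $7,280.58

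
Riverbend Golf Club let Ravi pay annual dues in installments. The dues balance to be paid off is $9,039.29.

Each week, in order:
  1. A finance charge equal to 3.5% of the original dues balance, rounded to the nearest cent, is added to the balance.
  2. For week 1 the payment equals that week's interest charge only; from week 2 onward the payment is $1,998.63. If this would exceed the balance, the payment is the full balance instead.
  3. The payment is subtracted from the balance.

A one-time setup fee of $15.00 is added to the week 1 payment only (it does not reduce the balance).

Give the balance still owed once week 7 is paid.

Week 1: $9,039.29 +$316.38 interest = $9,355.67; pay $316.38 (+ $15.00 fee) → $9,039.29
Week 2: $9,039.29 +$316.38 interest = $9,355.67; pay $1,998.63 → $7,357.04
Week 3: $7,357.04 +$316.38 interest = $7,673.42; pay $1,998.63 → $5,674.79
Week 4: $5,674.79 +$316.38 interest = $5,991.17; pay $1,998.63 → $3,992.54
Week 5: $3,992.54 +$316.38 interest = $4,308.92; pay $1,998.63 → $2,310.29
Week 6: $2,310.29 +$316.38 interest = $2,626.67; pay $1,998.63 → $628.04
Week 7: $628.04 +$316.38 interest = $944.42; pay $944.42 → $0.00

$0.00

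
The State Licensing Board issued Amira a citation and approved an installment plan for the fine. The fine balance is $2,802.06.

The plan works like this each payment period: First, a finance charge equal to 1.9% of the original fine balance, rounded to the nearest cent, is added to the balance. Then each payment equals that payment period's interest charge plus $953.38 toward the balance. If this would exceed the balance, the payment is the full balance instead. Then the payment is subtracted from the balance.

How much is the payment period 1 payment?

Payment period 1: opening $2,802.06; interest $53.24 → $2,855.30; payment $1,006.62; balance $1,848.68

$1,006.62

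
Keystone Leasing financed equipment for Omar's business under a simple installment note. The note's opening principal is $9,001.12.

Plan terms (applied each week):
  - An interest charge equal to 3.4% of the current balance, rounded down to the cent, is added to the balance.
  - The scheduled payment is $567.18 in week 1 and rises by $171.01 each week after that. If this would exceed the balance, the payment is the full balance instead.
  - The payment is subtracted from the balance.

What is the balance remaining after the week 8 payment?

$1,517.58

Week 1: opening $9,001.12; interest $306.03 → $9,307.15; payment $567.18; balance $8,739.97
Week 2: opening $8,739.97; interest $297.15 → $9,037.12; payment $738.19; balance $8,298.93
Week 3: opening $8,298.93; interest $282.16 → $8,581.09; payment $909.20; balance $7,671.89
Week 4: opening $7,671.89; interest $260.84 → $7,932.73; payment $1,080.21; balance $6,852.52
Week 5: opening $6,852.52; interest $232.98 → $7,085.50; payment $1,251.22; balance $5,834.28
Week 6: opening $5,834.28; interest $198.36 → $6,032.64; payment $1,422.23; balance $4,610.41
Week 7: opening $4,610.41; interest $156.75 → $4,767.16; payment $1,593.24; balance $3,173.92
Week 8: opening $3,173.92; interest $107.91 → $3,281.83; payment $1,764.25; balance $1,517.58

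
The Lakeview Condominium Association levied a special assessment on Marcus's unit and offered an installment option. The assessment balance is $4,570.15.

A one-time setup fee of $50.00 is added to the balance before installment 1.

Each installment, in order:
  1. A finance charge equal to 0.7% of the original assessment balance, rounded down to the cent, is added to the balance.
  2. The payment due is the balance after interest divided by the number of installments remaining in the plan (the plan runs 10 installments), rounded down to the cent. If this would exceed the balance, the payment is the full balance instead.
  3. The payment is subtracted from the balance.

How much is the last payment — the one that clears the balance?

# | Opening | Interest | Payment | End bal
1 | $4,620.15 | $31.99 | $465.21 | $4,186.93
2 | $4,186.93 | $31.99 | $468.76 | $3,750.16
3 | $3,750.16 | $31.99 | $472.76 | $3,309.39
4 | $3,309.39 | $31.99 | $477.34 | $2,864.04
5 | $2,864.04 | $31.99 | $482.67 | $2,413.36
6 | $2,413.36 | $31.99 | $489.07 | $1,956.28
7 | $1,956.28 | $31.99 | $497.06 | $1,491.21
8 | $1,491.21 | $31.99 | $507.73 | $1,015.47
9 | $1,015.47 | $31.99 | $523.73 | $523.73
10 | $523.73 | $31.99 | $555.72 | $0.00

$555.72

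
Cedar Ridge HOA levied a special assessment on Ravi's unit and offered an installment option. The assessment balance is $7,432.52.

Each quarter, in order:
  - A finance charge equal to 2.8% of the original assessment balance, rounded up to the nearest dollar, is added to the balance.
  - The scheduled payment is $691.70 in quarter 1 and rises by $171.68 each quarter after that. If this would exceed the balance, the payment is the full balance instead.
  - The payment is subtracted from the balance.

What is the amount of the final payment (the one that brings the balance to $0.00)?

Quarter 1: $7,432.52 +$209.00 interest = $7,641.52; pay $691.70 → $6,949.82
Quarter 2: $6,949.82 +$209.00 interest = $7,158.82; pay $863.38 → $6,295.44
Quarter 3: $6,295.44 +$209.00 interest = $6,504.44; pay $1,035.06 → $5,469.38
Quarter 4: $5,469.38 +$209.00 interest = $5,678.38; pay $1,206.74 → $4,471.64
Quarter 5: $4,471.64 +$209.00 interest = $4,680.64; pay $1,378.42 → $3,302.22
Quarter 6: $3,302.22 +$209.00 interest = $3,511.22; pay $1,550.10 → $1,961.12
Quarter 7: $1,961.12 +$209.00 interest = $2,170.12; pay $1,721.78 → $448.34
Quarter 8: $448.34 +$209.00 interest = $657.34; pay $657.34 → $0.00

$657.34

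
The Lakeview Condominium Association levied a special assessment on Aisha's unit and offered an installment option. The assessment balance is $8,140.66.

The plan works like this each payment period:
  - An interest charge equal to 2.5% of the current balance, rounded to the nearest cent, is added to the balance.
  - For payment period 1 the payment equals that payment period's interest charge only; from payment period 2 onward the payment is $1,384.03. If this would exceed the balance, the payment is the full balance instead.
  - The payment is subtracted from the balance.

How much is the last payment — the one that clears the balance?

Payment period 1: $8,140.66 +$203.52 interest = $8,344.18; pay $203.52 → $8,140.66
Payment period 2: $8,140.66 +$203.52 interest = $8,344.18; pay $1,384.03 → $6,960.15
Payment period 3: $6,960.15 +$174.00 interest = $7,134.15; pay $1,384.03 → $5,750.12
Payment period 4: $5,750.12 +$143.75 interest = $5,893.87; pay $1,384.03 → $4,509.84
Payment period 5: $4,509.84 +$112.75 interest = $4,622.59; pay $1,384.03 → $3,238.56
Payment period 6: $3,238.56 +$80.96 interest = $3,319.52; pay $1,384.03 → $1,935.49
Payment period 7: $1,935.49 +$48.39 interest = $1,983.88; pay $1,384.03 → $599.85
Payment period 8: $599.85 +$15.00 interest = $614.85; pay $614.85 → $0.00

$614.85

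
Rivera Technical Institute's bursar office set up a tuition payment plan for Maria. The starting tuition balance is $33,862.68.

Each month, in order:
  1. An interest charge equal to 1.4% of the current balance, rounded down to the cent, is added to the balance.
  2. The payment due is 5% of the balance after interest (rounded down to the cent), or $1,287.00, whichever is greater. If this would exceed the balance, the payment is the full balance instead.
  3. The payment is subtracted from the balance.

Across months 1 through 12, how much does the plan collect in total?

Month 1: opening $33,862.68; interest $474.07 → $34,336.75; payment $1,716.83; balance $32,619.92
Month 2: opening $32,619.92; interest $456.67 → $33,076.59; payment $1,653.82; balance $31,422.77
Month 3: opening $31,422.77; interest $439.91 → $31,862.68; payment $1,593.13; balance $30,269.55
Month 4: opening $30,269.55; interest $423.77 → $30,693.32; payment $1,534.66; balance $29,158.66
Month 5: opening $29,158.66; interest $408.22 → $29,566.88; payment $1,478.34; balance $28,088.54
Month 6: opening $28,088.54; interest $393.23 → $28,481.77; payment $1,424.08; balance $27,057.69
Month 7: opening $27,057.69; interest $378.80 → $27,436.49; payment $1,371.82; balance $26,064.67
Month 8: opening $26,064.67; interest $364.90 → $26,429.57; payment $1,321.47; balance $25,108.10
Month 9: opening $25,108.10; interest $351.51 → $25,459.61; payment $1,287.00; balance $24,172.61
Month 10: opening $24,172.61; interest $338.41 → $24,511.02; payment $1,287.00; balance $23,224.02
Month 11: opening $23,224.02; interest $325.13 → $23,549.15; payment $1,287.00; balance $22,262.15
Month 12: opening $22,262.15; interest $311.67 → $22,573.82; payment $1,287.00; balance $21,286.82
Total paid: $17,242.15

$17,242.15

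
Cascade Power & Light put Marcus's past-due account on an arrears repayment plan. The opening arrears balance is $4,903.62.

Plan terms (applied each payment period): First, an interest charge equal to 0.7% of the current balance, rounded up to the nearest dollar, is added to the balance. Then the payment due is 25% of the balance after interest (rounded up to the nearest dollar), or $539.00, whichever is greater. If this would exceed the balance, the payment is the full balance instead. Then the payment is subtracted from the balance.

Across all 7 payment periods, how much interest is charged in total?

$120.00

# | Opening | Interest | Payment | End bal
1 | $4,903.62 | $35.00 | $1,235.00 | $3,703.62
2 | $3,703.62 | $26.00 | $933.00 | $2,796.62
3 | $2,796.62 | $20.00 | $705.00 | $2,111.62
4 | $2,111.62 | $15.00 | $539.00 | $1,587.62
5 | $1,587.62 | $12.00 | $539.00 | $1,060.62
6 | $1,060.62 | $8.00 | $539.00 | $529.62
7 | $529.62 | $4.00 | $533.62 | $0.00
Total interest: $35.00 + $26.00 + $20.00 + $15.00 + $12.00 + $8.00 + $4.00 = $120.00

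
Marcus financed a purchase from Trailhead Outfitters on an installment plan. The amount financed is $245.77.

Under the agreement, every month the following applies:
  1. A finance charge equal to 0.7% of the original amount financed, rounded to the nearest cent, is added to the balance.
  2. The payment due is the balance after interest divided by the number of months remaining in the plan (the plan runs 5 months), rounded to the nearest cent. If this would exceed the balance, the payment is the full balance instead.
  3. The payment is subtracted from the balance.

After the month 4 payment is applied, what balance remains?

# | Opening | Interest | Payment | End bal
1 | $245.77 | $1.72 | $49.50 | $197.99
2 | $197.99 | $1.72 | $49.93 | $149.78
3 | $149.78 | $1.72 | $50.50 | $101.00
4 | $101.00 | $1.72 | $51.36 | $51.36

$51.36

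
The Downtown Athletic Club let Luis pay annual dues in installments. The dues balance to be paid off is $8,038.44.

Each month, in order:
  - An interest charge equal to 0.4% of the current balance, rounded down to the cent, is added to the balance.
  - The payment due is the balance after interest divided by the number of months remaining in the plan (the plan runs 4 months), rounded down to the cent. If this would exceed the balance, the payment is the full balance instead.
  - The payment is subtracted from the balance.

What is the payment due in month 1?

$2,017.64

Month 1: opening $8,038.44; interest $32.15 → $8,070.59; payment $2,017.64; balance $6,052.95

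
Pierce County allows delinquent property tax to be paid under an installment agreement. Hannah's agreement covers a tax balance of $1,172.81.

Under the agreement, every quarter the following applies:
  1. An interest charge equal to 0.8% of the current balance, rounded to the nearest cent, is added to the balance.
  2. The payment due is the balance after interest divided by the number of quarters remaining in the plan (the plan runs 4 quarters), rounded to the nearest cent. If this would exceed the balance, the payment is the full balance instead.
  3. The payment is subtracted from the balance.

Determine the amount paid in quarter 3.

$300.30

# | Opening | Interest | Payment | End bal
1 | $1,172.81 | $9.38 | $295.55 | $886.64
2 | $886.64 | $7.09 | $297.91 | $595.82
3 | $595.82 | $4.77 | $300.30 | $300.29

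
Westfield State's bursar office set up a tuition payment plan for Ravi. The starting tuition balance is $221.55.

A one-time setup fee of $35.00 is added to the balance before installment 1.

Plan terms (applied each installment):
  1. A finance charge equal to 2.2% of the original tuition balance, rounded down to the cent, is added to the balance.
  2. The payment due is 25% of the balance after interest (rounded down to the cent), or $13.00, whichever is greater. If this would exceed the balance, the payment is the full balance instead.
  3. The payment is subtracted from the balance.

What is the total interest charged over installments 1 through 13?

# | Opening | Interest | Payment | End bal
1 | $256.55 | $4.87 | $65.35 | $196.07
2 | $196.07 | $4.87 | $50.23 | $150.71
3 | $150.71 | $4.87 | $38.89 | $116.69
4 | $116.69 | $4.87 | $30.39 | $91.17
5 | $91.17 | $4.87 | $24.01 | $72.03
6 | $72.03 | $4.87 | $19.22 | $57.68
7 | $57.68 | $4.87 | $15.63 | $46.92
8 | $46.92 | $4.87 | $13.00 | $38.79
9 | $38.79 | $4.87 | $13.00 | $30.66
10 | $30.66 | $4.87 | $13.00 | $22.53
11 | $22.53 | $4.87 | $13.00 | $14.40
12 | $14.40 | $4.87 | $13.00 | $6.27
13 | $6.27 | $4.87 | $11.14 | $0.00
Total interest: $4.87 + $4.87 + $4.87 + $4.87 + $4.87 + $4.87 + $4.87 + $4.87 + $4.87 + $4.87 + $4.87 + $4.87 + $4.87 = $63.31

$63.31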